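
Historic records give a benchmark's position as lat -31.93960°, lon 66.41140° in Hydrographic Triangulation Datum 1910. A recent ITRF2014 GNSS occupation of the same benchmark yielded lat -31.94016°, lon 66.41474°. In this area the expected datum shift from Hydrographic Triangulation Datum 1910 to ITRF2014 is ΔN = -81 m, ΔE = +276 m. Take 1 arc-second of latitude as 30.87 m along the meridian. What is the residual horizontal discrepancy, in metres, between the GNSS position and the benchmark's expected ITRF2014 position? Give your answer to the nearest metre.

Observed coordinate differences: Δφ = -0.00056°, Δλ = +0.00334°.
Converting to metres (1° lat = 111132 m, cos φ = 0.848606): observed ΔN = -62.2 m, observed ΔE = 315.0 m.
Subtracting the expected shift leaves a residual of -62.2 − (-81) = 18.8 m north and 315.0 − (276) = 39.0 m east.
Residual distance = √(18.8² + 39.0²) = 43.3 m.

43 m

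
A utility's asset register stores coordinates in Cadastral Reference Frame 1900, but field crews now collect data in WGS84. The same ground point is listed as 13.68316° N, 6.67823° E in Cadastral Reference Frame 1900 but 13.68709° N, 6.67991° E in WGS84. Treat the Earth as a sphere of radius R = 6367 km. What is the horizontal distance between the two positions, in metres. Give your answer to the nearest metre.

473 m

Δφ = 13.68709° − 13.68316° = +0.00393°; Δλ = 6.67991° − 6.67823° = +0.00168°.
1° along a meridian = πR/180 = 111125 m.
ΔN = Δφ × 111125 = 436.7 m; ΔE = Δλ × 111125 × cos(13.68316°) = +0.00168 × 111125 × 0.971619 = 181.4 m.
Distance = √(ΔE² + ΔN²) = √(181.4² + 436.7²) = 472.9 m.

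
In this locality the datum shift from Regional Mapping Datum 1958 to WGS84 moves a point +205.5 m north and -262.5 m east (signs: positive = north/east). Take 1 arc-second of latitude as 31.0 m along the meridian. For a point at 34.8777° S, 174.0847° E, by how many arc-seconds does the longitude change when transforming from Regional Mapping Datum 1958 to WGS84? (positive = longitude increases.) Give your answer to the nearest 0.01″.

At latitude -34.8777°, cos φ = 0.820374.
1″ of longitude at this latitude = 31.00 × cos φ = 25.4316 m, so Δλ = -262.5 / 25.4316 = -10.322″.

Δλ = -10.32″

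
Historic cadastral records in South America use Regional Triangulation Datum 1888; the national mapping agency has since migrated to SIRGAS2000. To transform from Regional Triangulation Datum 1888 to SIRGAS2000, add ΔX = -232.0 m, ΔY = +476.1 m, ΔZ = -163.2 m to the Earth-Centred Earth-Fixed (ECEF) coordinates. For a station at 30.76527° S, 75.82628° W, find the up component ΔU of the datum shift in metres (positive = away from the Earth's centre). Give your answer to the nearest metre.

ΔU = -362 m

The local up (radial) axis is (cos φ cos λ, cos φ sin λ, sin φ), giving ΔU = -48.814 − 396.645 + 83.480 = -361.98 m.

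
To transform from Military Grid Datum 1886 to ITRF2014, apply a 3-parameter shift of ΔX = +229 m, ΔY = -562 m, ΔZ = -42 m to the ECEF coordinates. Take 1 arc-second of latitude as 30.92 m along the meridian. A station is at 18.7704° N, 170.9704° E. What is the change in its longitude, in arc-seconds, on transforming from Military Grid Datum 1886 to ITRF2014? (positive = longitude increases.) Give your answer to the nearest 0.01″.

Δλ = 17.73″

sin φ = 0.321777, cos φ = 0.946816, sin λ = 0.156945, cos λ = -0.987607.
East component: ΔE = −sin λ·ΔX + cos λ·ΔY = −(0.156945)(229) + (-0.987607)(-562) = 519.10 m.
1° of latitude spans 3600 × 30.92 = 111312 m; at latitude φ, 1° of longitude spans that × cos φ = 105391.9 m, so Δλ = 519.10 / 105391.9 × 3600 = 17.731″.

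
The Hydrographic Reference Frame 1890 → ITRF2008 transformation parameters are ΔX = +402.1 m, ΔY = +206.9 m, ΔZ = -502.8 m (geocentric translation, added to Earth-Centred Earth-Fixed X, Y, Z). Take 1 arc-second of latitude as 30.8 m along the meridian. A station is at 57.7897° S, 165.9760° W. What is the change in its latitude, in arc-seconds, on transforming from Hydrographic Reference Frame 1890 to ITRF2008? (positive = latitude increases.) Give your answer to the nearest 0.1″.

Δφ = -20.8″

sin φ = -0.846097, cos φ = 0.533028, sin λ = -0.242328, cos λ = -0.970194.
North component: ΔN = −sin φ cos λ·ΔX − sin φ sin λ·ΔY + cos φ·ΔZ = −(-0.846097)(-0.970194)(402.1) − (-0.846097)(-0.242328)(206.9) + (0.533028)(-502.8) = -640.50 m.
1° of latitude spans 3600 × 30.80 = 110880 m, so Δφ = -640.50 / 110880 × 3600 = -20.796″.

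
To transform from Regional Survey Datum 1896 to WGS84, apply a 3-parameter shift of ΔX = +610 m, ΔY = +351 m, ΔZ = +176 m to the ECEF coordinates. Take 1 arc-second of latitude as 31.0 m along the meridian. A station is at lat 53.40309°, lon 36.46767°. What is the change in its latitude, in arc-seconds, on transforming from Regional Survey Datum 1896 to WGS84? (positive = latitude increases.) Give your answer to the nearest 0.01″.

sin φ = 0.802850, cos φ = 0.596182, sin λ = 0.594369, cos λ = 0.804192.
North component: ΔN = −sin φ cos λ·ΔX − sin φ sin λ·ΔY + cos φ·ΔZ = −(0.802850)(0.804192)(610) − (0.802850)(0.594369)(351) + (0.596182)(176) = -456.41 m.
1° of latitude spans 3600 × 31.00 = 111600 m, so Δφ = -456.41 / 111600 × 3600 = -14.723″.

Δφ = -14.72″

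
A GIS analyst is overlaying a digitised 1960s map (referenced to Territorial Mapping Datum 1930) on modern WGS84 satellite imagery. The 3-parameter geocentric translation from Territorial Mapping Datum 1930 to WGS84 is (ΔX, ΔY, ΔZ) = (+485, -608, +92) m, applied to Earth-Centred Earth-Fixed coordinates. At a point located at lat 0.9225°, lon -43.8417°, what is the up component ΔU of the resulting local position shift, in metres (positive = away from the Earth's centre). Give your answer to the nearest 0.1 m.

The local up (radial) axis is (cos φ cos λ, cos φ sin λ, sin φ), giving ΔU = 349.764 + 421.088 + 1.481 = 772.33 m.

ΔU = 772.3 m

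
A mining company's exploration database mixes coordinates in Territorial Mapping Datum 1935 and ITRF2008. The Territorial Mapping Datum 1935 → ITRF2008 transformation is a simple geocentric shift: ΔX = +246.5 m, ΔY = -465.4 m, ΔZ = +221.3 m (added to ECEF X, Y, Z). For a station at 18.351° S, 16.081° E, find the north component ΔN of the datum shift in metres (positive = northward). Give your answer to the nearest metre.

At φ = -18.351°, λ = 16.081°: sin φ = -0.314837, cos φ = 0.949146, sin λ = 0.276996, cos λ = 0.960871.
ΔN = −sin φ cos λ·ΔX − sin φ sin λ·ΔY + cos φ·ΔZ = −(-0.314837)(0.960871)(246.5) − (-0.314837)(0.276996)(-465.4) + (0.949146)(221.3) = 244.03 m.

ΔN = 244 m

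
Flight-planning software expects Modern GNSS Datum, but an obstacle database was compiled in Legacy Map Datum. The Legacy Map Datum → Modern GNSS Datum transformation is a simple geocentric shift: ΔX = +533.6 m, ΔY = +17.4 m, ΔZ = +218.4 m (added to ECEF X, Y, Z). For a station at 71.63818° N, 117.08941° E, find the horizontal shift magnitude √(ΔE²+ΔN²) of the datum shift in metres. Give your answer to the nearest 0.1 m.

560.7 m

The local east axis at (φ, λ) is (−sin λ, cos λ, 0), so ΔE = −sin(117.08941°)·533.6 + cos(117.08941°)·17.4 = -482.99 m.
The local north axis is (−sin φ cos λ, −sin φ sin λ, cos φ), giving ΔN = 230.619 − 14.702 + 68.800 = 284.72 m.
Horizontal magnitude = √(ΔE² + ΔN²) = √((-482.99)² + 284.72²) = 560.66 m.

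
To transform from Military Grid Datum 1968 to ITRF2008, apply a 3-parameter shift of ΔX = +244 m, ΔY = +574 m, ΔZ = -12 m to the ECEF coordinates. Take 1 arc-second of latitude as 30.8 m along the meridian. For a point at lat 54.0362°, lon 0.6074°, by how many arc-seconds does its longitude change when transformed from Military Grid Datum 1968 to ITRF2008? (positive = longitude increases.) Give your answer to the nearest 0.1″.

Δλ = 31.6″

sin φ = 0.809388, cos φ = 0.587274, sin λ = 0.010601, cos λ = 0.999944.
East component: ΔE = −sin λ·ΔX + cos λ·ΔY = −(0.010601)(244) + (0.999944)(574) = 571.38 m.
1° of latitude spans 3600 × 30.80 = 110880 m; at latitude φ, 1° of longitude spans that × cos φ = 65116.9 m, so Δλ = 571.38 / 65116.9 × 3600 = 31.589″.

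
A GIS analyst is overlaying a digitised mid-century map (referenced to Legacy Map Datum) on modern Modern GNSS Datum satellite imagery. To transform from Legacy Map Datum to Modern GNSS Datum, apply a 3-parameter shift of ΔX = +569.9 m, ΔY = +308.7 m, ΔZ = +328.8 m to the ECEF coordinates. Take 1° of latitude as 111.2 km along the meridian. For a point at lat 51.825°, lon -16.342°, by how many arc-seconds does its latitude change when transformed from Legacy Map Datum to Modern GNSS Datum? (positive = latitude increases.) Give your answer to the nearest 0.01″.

Δφ = -5.13″

sin φ = 0.786127, cos φ = 0.618065, sin λ = -0.281370, cos λ = 0.959599.
North component: ΔN = −sin φ cos λ·ΔX − sin φ sin λ·ΔY + cos φ·ΔZ = −(0.786127)(0.959599)(569.9) − (0.786127)(-0.281370)(308.7) + (0.618065)(328.8) = -158.41 m.
1° of latitude spans 111200 m, so Δφ = -158.41 / 111200 × 3600 = -5.128″.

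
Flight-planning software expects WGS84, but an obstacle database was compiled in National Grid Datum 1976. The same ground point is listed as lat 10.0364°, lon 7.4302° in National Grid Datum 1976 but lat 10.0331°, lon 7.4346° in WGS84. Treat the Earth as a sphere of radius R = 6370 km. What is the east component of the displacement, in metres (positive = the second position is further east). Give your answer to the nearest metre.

ΔE = 482 m

Δφ = 10.0331° − 10.0364° = -0.0033°; Δλ = 7.4346° − 7.4302° = +0.0044°.
1° along a meridian = πR/180 = 111177 m.
ΔN = Δφ × 111177 = -366.9 m; ΔE = Δλ × 111177 × cos(10.0364°) = +0.0044 × 111177 × 0.984697 = 481.7 m.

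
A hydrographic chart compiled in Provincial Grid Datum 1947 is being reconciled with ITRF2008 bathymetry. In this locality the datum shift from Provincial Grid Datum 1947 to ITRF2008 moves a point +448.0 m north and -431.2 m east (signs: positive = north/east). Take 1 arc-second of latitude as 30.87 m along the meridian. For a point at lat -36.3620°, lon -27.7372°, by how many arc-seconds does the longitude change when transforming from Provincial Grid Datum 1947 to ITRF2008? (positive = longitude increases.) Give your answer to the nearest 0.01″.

At latitude -36.3620°, cos φ = 0.805287.
1″ of longitude at this latitude = 30.87 × cos φ = 24.8592 m, so Δλ = -431.2 / 24.8592 = -17.346″.

Δλ = -17.35″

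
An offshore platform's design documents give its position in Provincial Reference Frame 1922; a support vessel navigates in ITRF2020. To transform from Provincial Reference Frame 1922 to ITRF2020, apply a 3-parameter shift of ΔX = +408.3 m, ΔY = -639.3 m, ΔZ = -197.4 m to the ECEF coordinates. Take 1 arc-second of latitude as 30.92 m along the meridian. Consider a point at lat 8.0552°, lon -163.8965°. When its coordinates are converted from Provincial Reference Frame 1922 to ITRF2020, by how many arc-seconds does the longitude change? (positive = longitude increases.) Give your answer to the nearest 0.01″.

sin φ = 0.140127, cos φ = 0.990134, sin λ = -0.277373, cos λ = -0.960762.
East component: ΔE = −sin λ·ΔX + cos λ·ΔY = −(-0.277373)(408.3) + (-0.960762)(-639.3) = 727.47 m.
1° of latitude spans 3600 × 30.92 = 111312 m; at latitude φ, 1° of longitude spans that × cos φ = 110213.7 m, so Δλ = 727.47 / 110213.7 × 3600 = 23.762″.

Δλ = 23.76″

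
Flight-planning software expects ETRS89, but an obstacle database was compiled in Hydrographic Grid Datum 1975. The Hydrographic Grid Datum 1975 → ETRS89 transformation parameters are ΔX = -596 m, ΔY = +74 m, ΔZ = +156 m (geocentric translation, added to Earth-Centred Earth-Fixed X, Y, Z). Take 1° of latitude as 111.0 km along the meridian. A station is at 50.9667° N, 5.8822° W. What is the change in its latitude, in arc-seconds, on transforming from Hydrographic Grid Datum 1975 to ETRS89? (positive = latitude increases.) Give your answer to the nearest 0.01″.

sin φ = 0.776780, cos φ = 0.629772, sin λ = -0.102484, cos λ = 0.994735.
North component: ΔN = −sin φ cos λ·ΔX − sin φ sin λ·ΔY + cos φ·ΔZ = −(0.776780)(0.994735)(-596) − (0.776780)(-0.102484)(74) + (0.629772)(156) = 564.66 m.
1° of latitude spans 111000 m, so Δφ = 564.66 / 111000 × 3600 = 18.313″.

Δφ = 18.31″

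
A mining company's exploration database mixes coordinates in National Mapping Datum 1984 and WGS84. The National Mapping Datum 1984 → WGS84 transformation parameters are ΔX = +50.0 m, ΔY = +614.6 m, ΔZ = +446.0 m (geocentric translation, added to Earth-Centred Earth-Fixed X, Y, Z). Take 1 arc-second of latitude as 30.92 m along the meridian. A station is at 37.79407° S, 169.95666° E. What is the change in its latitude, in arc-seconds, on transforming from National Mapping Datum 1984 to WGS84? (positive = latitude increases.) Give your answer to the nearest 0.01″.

sin φ = -0.612825, cos φ = 0.790218, sin λ = 0.174393, cos λ = -0.984676.
North component: ΔN = −sin φ cos λ·ΔX − sin φ sin λ·ΔY + cos φ·ΔZ = −(-0.612825)(-0.984676)(50.0) − (-0.612825)(0.174393)(614.6) + (0.790218)(446.0) = 387.95 m.
1° of latitude spans 3600 × 30.92 = 111312 m, so Δφ = 387.95 / 111312 × 3600 = 12.547″.

Δφ = 12.55″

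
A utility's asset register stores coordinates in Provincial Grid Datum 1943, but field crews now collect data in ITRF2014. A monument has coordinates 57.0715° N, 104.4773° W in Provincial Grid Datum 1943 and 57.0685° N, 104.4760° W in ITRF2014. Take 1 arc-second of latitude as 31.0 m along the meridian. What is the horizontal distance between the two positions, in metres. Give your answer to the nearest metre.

Δφ = 57.0685° − 57.0715° = -0.0030°; Δλ = -104.4760° − -104.4773° = +0.0013°.
1° of latitude = 3600 × 31.00 = 111600 m.
ΔN = Δφ × 111600 = -334.8 m; ΔE = Δλ × 111600 × cos(57.0715°) = +0.0013 × 111600 × 0.543592 = 78.9 m.
Distance = √(ΔE² + ΔN²) = √(78.9² + (-334.8)²) = 344.0 m.

344 m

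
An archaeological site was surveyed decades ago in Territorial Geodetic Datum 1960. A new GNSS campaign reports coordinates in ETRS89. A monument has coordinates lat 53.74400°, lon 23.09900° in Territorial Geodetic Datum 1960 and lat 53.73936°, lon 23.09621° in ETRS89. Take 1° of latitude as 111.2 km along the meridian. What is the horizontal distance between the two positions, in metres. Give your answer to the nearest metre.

548 m

Δφ = 53.73936° − 53.74400° = -0.00464°; Δλ = 23.09621° − 23.09900° = -0.00279°.
ΔN = Δφ × 111200 = -516.0 m; ΔE = Δλ × 111200 × cos(53.74400°) = -0.00279 × 111200 × 0.591394 = -183.5 m.
Distance = √(ΔE² + ΔN²) = √((-183.5)² + (-516.0)²) = 547.6 m.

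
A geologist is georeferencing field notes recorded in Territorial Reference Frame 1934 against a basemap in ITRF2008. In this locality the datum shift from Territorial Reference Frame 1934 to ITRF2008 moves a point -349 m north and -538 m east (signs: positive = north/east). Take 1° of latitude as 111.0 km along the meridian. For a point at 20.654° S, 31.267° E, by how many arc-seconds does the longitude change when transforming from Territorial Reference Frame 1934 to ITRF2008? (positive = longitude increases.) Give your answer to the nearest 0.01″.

Δλ = -18.65″

At latitude -20.654°, cos φ = 0.935728.
1° of longitude at this latitude = 111.0 × cos φ = 103.87 km, so Δλ = -538.0 / 103865.8 = -0.0051798° = -18.647″.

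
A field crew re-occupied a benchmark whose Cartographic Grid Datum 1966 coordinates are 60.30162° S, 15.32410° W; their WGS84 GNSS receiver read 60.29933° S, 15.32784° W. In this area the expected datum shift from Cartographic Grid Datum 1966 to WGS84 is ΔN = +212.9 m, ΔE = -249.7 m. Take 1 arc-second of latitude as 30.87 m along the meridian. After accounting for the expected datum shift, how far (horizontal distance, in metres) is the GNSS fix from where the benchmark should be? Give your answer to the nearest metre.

60 m

Observed coordinate differences: Δφ = +0.00229°, Δλ = -0.00374°.
Converting to metres (1° lat = 111132 m, cos φ = 0.495434): observed ΔN = 254.5 m, observed ΔE = -205.9 m.
Subtracting the expected shift leaves a residual of 254.5 − (212.9) = 41.6 m north and -205.9 − (-249.7) = 43.8 m east.
Residual distance = √(41.6² + 43.8²) = 60.4 m.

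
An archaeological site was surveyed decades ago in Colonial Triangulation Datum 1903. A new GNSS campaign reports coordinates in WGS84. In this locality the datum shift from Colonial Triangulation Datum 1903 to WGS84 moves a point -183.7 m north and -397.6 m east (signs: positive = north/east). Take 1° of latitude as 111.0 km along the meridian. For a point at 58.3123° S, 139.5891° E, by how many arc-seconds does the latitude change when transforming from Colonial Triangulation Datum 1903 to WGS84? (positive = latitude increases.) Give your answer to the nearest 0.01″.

1° of latitude = 111.0 km, so Δφ = -183.7 / 111000 = -0.0016550° = -5.958″.

Δφ = -5.96″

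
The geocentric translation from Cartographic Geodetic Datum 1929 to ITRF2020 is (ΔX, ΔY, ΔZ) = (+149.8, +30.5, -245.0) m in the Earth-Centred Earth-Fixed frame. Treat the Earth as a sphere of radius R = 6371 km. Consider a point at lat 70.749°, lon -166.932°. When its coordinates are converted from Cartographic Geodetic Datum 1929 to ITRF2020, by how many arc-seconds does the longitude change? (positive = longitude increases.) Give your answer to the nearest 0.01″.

sin φ = 0.944083, cos φ = 0.329707, sin λ = -0.226107, cos λ = -0.974102.
East component: ΔE = −sin λ·ΔX + cos λ·ΔY = −(-0.226107)(149.8) + (-0.974102)(30.5) = 4.16 m.
1° of latitude spans πR/180 = 111195 m; at latitude φ, 1° of longitude spans that × cos φ = 36661.8 m, so Δλ = 4.16 / 36661.8 × 3600 = 0.409″.

Δλ = 0.41″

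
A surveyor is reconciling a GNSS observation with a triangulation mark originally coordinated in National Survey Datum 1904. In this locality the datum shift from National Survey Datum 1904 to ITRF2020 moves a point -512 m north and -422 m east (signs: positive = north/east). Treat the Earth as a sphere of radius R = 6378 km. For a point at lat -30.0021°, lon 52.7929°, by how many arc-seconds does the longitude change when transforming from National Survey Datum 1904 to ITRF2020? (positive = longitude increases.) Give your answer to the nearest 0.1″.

At latitude -30.0021°, cos φ = 0.866007.
One radian of longitude at latitude φ spans R cos φ, so Δλ = ΔE / (R cos φ) = -422.0 / (6378000 × 0.866007) = -7.6402e-05 rad = -15.759″.

Δλ = -15.8″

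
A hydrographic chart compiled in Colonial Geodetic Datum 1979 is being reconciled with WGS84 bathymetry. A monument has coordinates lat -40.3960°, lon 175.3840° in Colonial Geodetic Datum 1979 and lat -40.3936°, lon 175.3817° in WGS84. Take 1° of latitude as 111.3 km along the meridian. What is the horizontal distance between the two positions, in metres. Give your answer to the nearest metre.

Δφ = -40.3936° − -40.3960° = +0.0024°; Δλ = 175.3817° − 175.3840° = -0.0023°.
ΔN = Δφ × 111300 = 267.1 m; ΔE = Δλ × 111300 × cos(-40.3960°) = -0.0023 × 111300 × 0.761584 = -195.0 m.
Distance = √(ΔE² + ΔN²) = √((-195.0)² + 267.1²) = 330.7 m.

331 m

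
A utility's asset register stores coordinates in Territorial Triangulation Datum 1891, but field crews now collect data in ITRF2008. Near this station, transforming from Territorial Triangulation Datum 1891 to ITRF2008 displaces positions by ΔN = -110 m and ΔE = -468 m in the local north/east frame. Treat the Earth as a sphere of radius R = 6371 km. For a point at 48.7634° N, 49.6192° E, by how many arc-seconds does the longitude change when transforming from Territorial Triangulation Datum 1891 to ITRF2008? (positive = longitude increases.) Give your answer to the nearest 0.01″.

Δλ = -22.99″

At latitude 48.7634°, cos φ = 0.659170.
One radian of longitude at latitude φ spans R cos φ, so Δλ = ΔE / (R cos φ) = -468.0 / (6371000 × 0.659170) = -1.1144e-04 rad = -22.986″.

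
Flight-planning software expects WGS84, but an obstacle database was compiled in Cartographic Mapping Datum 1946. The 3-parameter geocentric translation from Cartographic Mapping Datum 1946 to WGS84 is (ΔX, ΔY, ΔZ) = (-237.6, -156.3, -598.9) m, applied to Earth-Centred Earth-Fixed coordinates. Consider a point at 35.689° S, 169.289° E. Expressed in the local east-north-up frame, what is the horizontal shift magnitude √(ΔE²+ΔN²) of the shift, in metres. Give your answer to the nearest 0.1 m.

The local east axis at (φ, λ) is (−sin λ, cos λ, 0), so ΔE = −sin(169.289°)·(-237.6) + cos(169.289°)·(-156.3) = 197.74 m.
The local north axis is (−sin φ cos λ, −sin φ sin λ, cos φ), giving ΔN = 136.197 − 16.947 − 486.424 = -367.17 m.
Horizontal magnitude = √(ΔE² + ΔN²) = √(197.74² + (-367.17)²) = 417.03 m.

417.0 m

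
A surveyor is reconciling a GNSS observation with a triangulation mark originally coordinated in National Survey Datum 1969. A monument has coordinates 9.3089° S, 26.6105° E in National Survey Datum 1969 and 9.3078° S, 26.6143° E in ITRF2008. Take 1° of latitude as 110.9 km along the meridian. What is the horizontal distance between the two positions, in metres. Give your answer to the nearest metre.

433 m

Δφ = -9.3078° − -9.3089° = +0.0011°; Δλ = 26.6143° − 26.6105° = +0.0038°.
ΔN = Δφ × 110900 = 122.0 m; ΔE = Δλ × 110900 × cos(-9.3089°) = +0.0038 × 110900 × 0.986831 = 415.9 m.
Distance = √(ΔE² + ΔN²) = √(415.9² + 122.0²) = 433.4 m.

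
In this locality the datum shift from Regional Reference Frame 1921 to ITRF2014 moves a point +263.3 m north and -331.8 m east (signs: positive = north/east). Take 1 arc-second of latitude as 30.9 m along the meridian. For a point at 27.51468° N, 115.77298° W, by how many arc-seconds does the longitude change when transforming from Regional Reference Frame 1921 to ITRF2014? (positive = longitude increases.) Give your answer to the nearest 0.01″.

Δλ = -12.11″

At latitude 27.51468°, cos φ = 0.886892.
1″ of longitude at this latitude = 30.90 × cos φ = 27.4050 m, so Δλ = -331.8 / 27.4050 = -12.107″.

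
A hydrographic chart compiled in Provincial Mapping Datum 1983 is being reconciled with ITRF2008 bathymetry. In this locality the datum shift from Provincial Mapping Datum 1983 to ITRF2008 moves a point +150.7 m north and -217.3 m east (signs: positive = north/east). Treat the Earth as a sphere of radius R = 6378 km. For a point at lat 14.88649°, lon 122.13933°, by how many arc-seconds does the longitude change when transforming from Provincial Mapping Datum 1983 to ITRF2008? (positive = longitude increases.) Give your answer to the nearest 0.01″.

Δλ = -7.27″

At latitude 14.88649°, cos φ = 0.966437.
One radian of longitude at latitude φ spans R cos φ, so Δλ = ΔE / (R cos φ) = -217.3 / (6378000 × 0.966437) = -3.5253e-05 rad = -7.272″.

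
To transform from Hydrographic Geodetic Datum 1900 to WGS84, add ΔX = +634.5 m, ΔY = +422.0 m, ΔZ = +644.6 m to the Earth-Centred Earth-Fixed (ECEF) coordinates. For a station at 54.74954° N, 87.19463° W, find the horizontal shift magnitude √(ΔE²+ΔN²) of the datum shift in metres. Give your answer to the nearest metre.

952 m

The local east axis at (φ, λ) is (−sin λ, cos λ, 0), so ΔE = −sin(-87.19463°)·634.5 + cos(-87.19463°)·422.0 = 654.39 m.
The local north axis is (−sin φ cos λ, −sin φ sin λ, cos φ), giving ΔN = -25.360 + 344.208 + 372.032 = 690.88 m.
Horizontal magnitude = √(ΔE² + ΔN²) = √(654.39² + 690.88²) = 951.60 m.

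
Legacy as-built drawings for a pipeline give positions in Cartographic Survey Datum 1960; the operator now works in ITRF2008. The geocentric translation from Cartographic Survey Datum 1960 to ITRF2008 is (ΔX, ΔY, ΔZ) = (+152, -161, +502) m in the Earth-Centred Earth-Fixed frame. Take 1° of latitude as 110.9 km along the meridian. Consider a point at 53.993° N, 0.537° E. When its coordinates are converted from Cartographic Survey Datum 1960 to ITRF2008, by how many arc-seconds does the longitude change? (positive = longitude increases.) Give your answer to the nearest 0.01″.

sin φ = 0.808945, cos φ = 0.587884, sin λ = 0.009372, cos λ = 0.999956.
East component: ΔE = −sin λ·ΔX + cos λ·ΔY = −(0.009372)(152) + (0.999956)(-161) = -162.42 m.
1° of latitude spans 110900 m; at latitude φ, 1° of longitude spans that × cos φ = 65196.3 m, so Δλ = -162.42 / 65196.3 × 3600 = -8.968″.

Δλ = -8.97″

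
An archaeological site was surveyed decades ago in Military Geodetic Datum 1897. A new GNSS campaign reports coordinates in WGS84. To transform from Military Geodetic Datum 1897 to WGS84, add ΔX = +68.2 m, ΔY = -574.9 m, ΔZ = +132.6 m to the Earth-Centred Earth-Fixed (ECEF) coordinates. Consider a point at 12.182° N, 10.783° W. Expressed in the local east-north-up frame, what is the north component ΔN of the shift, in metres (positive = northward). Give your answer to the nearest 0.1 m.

The local north axis is (−sin φ cos λ, −sin φ sin λ, cos φ), giving ΔN = -14.137 − 22.697 + 129.614 = 92.78 m.

ΔN = 92.8 m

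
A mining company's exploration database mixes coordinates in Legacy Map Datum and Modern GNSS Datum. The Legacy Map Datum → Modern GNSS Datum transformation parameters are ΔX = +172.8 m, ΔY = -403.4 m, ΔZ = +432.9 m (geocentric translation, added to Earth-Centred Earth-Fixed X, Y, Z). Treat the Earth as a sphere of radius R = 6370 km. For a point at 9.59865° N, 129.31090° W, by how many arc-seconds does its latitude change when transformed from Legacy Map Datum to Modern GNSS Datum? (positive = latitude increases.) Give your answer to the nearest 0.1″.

Δφ = 12.7″

sin φ = 0.166746, cos φ = 0.986000, sin λ = -0.773720, cos λ = -0.633528.
North component: ΔN = −sin φ cos λ·ΔX − sin φ sin λ·ΔY + cos φ·ΔZ = −(0.166746)(-0.633528)(172.8) − (0.166746)(-0.773720)(-403.4) + (0.986000)(432.9) = 393.05 m.
1° of latitude spans πR/180 = 111177 m, so Δφ = 393.05 / 111177 × 3600 = 12.727″.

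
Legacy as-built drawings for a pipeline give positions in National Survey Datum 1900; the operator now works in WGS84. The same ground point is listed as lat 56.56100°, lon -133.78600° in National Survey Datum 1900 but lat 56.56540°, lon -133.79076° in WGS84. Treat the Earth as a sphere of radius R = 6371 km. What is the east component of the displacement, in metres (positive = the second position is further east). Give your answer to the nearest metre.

ΔE = -292 m

Δφ = 56.56540° − 56.56100° = +0.00440°; Δλ = -133.79076° − -133.78600° = -0.00476°.
1° along a meridian = πR/180 = 111195 m.
ΔN = Δφ × 111195 = 489.3 m; ΔE = Δλ × 111195 × cos(56.56100°) = -0.00476 × 111195 × 0.551049 = -291.7 m.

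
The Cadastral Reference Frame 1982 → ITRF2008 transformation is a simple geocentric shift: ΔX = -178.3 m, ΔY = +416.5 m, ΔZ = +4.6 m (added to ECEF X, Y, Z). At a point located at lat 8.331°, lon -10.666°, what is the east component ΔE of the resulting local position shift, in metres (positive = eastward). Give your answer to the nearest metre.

ΔE = 376 m

At φ = 8.331°, λ = -10.666°: sin φ = 0.144892, cos φ = 0.989448, sin λ = -0.185083, cos λ = 0.982723.
ΔE = −sin λ·ΔX + cos λ·ΔY = −(-0.185083)·(-178.3) + (0.982723)·(416.5) = 376.30 m.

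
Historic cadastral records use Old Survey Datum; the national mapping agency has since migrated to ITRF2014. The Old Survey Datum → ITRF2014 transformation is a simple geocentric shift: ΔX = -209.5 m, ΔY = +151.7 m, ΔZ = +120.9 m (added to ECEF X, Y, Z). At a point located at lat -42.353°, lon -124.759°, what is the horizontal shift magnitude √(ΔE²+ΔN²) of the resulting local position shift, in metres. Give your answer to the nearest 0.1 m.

272.5 m

At φ = -42.353°, λ = -124.759°: sin φ = -0.673696, cos φ = 0.739008, sin λ = -0.821557, cos λ = -0.570126.
ΔE = −sin λ·ΔX + cos λ·ΔY = −(-0.821557)·(-209.5) + (-0.570126)·(151.7) = -258.60 m.
ΔN = −sin φ cos λ·ΔX − sin φ sin λ·ΔY + cos φ·ΔZ = −(-0.673696)(-0.570126)(-209.5) − (-0.673696)(-0.821557)(151.7) + (0.739008)(120.9) = 85.85 m.
Horizontal magnitude = √(ΔE² + ΔN²) = √((-258.60)² + 85.85²) = 272.48 m.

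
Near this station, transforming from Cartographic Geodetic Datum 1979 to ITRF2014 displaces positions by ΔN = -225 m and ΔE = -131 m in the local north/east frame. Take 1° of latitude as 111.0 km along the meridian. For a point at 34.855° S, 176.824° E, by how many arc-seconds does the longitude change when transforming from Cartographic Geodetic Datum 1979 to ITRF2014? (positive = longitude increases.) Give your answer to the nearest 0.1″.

At latitude -34.855°, cos φ = 0.820601.
1° of longitude at this latitude = 111.0 × cos φ = 91.09 km, so Δλ = -131.0 / 91086.7 = -0.0014382° = -5.177″.

Δλ = -5.2″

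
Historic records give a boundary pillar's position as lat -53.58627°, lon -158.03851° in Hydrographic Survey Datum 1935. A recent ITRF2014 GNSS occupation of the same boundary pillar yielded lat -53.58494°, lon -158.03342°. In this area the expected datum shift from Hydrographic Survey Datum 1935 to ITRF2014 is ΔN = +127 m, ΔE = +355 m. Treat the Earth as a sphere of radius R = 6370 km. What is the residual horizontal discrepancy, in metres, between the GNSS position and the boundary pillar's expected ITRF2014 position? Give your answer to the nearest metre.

28 m

Observed coordinate differences: Δφ = +0.00133°, Δλ = +0.00509°.
Converting to metres (1° lat = 111177 m, cos φ = 0.593612): observed ΔN = 147.9 m, observed ΔE = 335.9 m.
Subtracting the expected shift leaves a residual of 147.9 − (127) = 20.9 m north and 335.9 − (355) = -19.1 m east.
Residual distance = √(20.9² + (-19.1)²) = 28.3 m.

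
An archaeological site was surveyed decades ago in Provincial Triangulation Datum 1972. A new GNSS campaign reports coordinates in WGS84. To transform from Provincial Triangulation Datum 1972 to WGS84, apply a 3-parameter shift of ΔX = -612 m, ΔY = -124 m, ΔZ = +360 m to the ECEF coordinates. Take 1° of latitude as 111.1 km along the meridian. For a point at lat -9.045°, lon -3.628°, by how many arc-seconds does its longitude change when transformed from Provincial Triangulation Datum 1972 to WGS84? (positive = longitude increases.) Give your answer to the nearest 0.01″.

Δλ = -5.33″

sin φ = -0.157210, cos φ = 0.987565, sin λ = -0.063278, cos λ = 0.997996.
East component: ΔE = −sin λ·ΔX + cos λ·ΔY = −(-0.063278)(-612) + (0.997996)(-124) = -162.48 m.
1° of latitude spans 111100 m; at latitude φ, 1° of longitude spans that × cos φ = 109718.5 m, so Δλ = -162.48 / 109718.5 × 3600 = -5.331″.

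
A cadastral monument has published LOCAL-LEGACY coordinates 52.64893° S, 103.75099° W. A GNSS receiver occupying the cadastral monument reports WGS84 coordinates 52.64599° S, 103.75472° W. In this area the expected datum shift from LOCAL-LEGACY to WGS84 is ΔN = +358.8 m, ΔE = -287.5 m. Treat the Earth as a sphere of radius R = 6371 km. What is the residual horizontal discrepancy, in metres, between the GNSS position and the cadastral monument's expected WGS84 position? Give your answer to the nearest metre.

48 m

Observed coordinate differences: Δφ = +0.00294°, Δλ = -0.00373°.
Converting to metres (1° lat = 111195 m, cos φ = 0.606697): observed ΔN = 326.9 m, observed ΔE = -251.6 m.
Subtracting the expected shift leaves a residual of 326.9 − (358.8) = -31.9 m north and -251.6 − (-287.5) = 35.9 m east.
Residual distance = √((-31.9)² + 35.9²) = 48.0 m.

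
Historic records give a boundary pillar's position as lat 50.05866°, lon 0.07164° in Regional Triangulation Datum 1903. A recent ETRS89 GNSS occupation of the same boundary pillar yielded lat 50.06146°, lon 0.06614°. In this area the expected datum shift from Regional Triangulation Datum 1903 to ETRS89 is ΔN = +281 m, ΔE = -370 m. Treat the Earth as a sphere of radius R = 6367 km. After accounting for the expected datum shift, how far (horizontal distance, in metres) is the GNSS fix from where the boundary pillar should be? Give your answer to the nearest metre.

38 m

Observed coordinate differences: Δφ = +0.00280°, Δλ = -0.00550°.
Converting to metres (1° lat = 111125 m, cos φ = 0.642003): observed ΔN = 311.2 m, observed ΔE = -392.4 m.
Subtracting the expected shift leaves a residual of 311.2 − (281) = 30.2 m north and -392.4 − (-370) = -22.4 m east.
Residual distance = √(30.2² + (-22.4)²) = 37.6 m.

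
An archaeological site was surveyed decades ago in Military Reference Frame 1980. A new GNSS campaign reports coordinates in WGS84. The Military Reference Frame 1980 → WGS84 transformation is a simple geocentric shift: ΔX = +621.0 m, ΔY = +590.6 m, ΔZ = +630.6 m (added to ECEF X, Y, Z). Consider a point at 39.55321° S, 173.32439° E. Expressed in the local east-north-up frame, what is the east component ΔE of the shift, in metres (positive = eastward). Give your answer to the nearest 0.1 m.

The local east axis at (φ, λ) is (−sin λ, cos λ, 0), so ΔE = −sin(173.32439°)·621.0 + cos(173.32439°)·590.6 = -658.79 m.

ΔE = -658.8 m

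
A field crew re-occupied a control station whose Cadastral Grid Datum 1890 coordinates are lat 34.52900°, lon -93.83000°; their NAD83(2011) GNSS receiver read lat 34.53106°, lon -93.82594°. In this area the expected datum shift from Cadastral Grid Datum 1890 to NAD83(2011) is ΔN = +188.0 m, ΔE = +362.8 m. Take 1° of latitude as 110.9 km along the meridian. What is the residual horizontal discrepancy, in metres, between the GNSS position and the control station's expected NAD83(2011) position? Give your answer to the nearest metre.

Observed coordinate differences: Δφ = +0.00206°, Δλ = +0.00406°.
Converting to metres (1° lat = 110900 m, cos φ = 0.823839): observed ΔN = 228.5 m, observed ΔE = 370.9 m.
Subtracting the expected shift leaves a residual of 228.5 − (188.0) = 40.5 m north and 370.9 − (362.8) = 8.1 m east.
Residual distance = √(40.5² + 8.1²) = 41.3 m.

41 m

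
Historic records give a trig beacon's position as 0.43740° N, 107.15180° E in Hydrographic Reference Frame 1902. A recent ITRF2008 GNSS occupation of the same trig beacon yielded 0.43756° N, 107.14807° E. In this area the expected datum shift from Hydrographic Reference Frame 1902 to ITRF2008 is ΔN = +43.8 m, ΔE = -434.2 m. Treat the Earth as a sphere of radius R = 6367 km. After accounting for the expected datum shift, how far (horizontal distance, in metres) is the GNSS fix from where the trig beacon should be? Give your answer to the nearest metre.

Observed coordinate differences: Δφ = +0.00016°, Δλ = -0.00373°.
Converting to metres (1° lat = 111125 m, cos φ = 0.999971): observed ΔN = 17.8 m, observed ΔE = -414.5 m.
Subtracting the expected shift leaves a residual of 17.8 − (43.8) = -26.0 m north and -414.5 − (-434.2) = 19.7 m east.
Residual distance = √((-26.0)² + 19.7²) = 32.6 m.

33 m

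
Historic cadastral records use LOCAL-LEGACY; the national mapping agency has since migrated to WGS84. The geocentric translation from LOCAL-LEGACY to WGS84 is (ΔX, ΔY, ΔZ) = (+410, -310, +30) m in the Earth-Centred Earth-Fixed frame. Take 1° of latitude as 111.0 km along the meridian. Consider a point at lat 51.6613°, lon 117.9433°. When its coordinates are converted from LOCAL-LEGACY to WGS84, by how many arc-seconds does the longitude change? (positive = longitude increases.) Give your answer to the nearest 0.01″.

Δλ = -11.34″

sin φ = 0.784358, cos φ = 0.620309, sin λ = 0.883412, cos λ = -0.468598.
East component: ΔE = −sin λ·ΔX + cos λ·ΔY = −(0.883412)(410) + (-0.468598)(-310) = -216.93 m.
1° of latitude spans 111000 m; at latitude φ, 1° of longitude spans that × cos φ = 68854.3 m, so Δλ = -216.93 / 68854.3 × 3600 = -11.342″.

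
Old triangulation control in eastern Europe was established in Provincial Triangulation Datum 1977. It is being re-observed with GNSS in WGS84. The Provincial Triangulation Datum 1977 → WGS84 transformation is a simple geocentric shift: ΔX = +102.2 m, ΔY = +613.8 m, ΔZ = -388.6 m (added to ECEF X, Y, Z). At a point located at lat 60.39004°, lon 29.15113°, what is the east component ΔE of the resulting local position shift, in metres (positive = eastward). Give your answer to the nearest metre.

The local east axis at (φ, λ) is (−sin λ, cos λ, 0), so ΔE = −sin(29.15113°)·102.2 + cos(29.15113°)·613.8 = 486.27 m.

ΔE = 486 m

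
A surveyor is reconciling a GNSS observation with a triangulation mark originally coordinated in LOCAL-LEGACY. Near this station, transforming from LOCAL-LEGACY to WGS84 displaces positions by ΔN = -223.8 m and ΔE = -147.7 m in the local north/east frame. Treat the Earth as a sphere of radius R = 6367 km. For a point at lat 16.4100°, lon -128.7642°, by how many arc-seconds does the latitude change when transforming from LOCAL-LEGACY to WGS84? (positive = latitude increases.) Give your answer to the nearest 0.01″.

Δφ = -7.25″

On a sphere of radius R, 1 rad of latitude = R, so Δφ = ΔN / R = -223.8 / 6367000 = -3.5150e-05 rad = -7.250″.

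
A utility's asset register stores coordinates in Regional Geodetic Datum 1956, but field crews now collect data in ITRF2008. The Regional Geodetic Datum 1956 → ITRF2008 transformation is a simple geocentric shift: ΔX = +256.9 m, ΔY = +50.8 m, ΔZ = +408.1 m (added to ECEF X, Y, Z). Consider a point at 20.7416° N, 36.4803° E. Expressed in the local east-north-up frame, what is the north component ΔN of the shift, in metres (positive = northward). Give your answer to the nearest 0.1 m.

ΔN = 297.8 m

At φ = 20.7416°, λ = 36.4803°: sin φ = 0.354154, cos φ = 0.935187, sin λ = 0.594546, cos λ = 0.804061.
ΔN = −sin φ cos λ·ΔX − sin φ sin λ·ΔY + cos φ·ΔZ = −(0.354154)(0.804061)(256.9) − (0.354154)(0.594546)(50.8) + (0.935187)(408.1) = 297.80 m.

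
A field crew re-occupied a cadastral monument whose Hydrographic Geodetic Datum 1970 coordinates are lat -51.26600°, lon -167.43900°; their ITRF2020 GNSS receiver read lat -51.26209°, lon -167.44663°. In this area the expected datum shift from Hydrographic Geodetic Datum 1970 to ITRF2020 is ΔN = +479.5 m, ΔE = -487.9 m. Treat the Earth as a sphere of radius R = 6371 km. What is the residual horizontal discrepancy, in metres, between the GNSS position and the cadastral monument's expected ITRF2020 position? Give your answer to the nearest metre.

62 m

Observed coordinate differences: Δφ = +0.00391°, Δλ = -0.00763°.
Converting to metres (1° lat = 111195 m, cos φ = 0.625706): observed ΔN = 434.8 m, observed ΔE = -530.9 m.
Subtracting the expected shift leaves a residual of 434.8 − (479.5) = -44.7 m north and -530.9 − (-487.9) = -43.0 m east.
Residual distance = √((-44.7)² + (-43.0)²) = 62.0 m.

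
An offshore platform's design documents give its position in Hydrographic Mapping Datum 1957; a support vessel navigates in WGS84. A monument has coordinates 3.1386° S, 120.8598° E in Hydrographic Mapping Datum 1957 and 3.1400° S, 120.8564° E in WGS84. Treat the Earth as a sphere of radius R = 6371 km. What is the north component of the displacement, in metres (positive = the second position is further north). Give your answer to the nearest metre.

Δφ = -3.1400° − -3.1386° = -0.0014°; Δλ = 120.8564° − 120.8598° = -0.0034°.
1° along a meridian = πR/180 = 111195 m.
ΔN = Δφ × 111195 = -155.7 m; ΔE = Δλ × 111195 × cos(-3.1386°) = -0.0034 × 111195 × 0.998500 = -377.5 m.

ΔN = -156 m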